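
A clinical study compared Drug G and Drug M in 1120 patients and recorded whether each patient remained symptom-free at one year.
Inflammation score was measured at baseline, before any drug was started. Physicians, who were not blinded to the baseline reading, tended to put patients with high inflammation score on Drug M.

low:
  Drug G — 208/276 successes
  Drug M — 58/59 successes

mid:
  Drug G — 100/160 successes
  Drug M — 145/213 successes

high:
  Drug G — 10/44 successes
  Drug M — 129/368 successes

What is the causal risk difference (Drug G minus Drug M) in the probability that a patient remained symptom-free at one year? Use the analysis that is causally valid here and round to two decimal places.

Since inflammation score is a pre-existing factor (not a product of the drug) and it affects the outcome on its own, it is a confounder. The stratified rates, not the pooled rate, identify the causal effect.
Adjusting over the population distribution of inflammation score: 0.299·(0.754−0.983) + 0.333·(0.625−0.681) + 0.368·(0.227−0.351) = -0.133.

-0.13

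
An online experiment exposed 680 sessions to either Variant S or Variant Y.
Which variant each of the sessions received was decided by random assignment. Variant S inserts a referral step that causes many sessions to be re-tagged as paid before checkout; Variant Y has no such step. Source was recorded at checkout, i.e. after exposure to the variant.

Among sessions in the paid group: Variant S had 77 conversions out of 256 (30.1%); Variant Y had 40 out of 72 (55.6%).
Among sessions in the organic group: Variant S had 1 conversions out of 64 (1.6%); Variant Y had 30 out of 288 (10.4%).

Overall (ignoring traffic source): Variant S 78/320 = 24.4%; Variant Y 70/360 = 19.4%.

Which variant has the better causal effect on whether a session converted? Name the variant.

Variant S

Variant Y is higher inside every traffic source stratum but Variant S is higher in aggregate. Whether to stratify depends on how traffic source relates to the variant.
The distribution of traffic source is itself part of what the variant does — it is an intermediate outcome. Holding it fixed would remove that part of the effect; the total effect is the pooled difference.
Pooled: Variant S 24.4% vs Variant Y 19.4%; Variant S is higher overall.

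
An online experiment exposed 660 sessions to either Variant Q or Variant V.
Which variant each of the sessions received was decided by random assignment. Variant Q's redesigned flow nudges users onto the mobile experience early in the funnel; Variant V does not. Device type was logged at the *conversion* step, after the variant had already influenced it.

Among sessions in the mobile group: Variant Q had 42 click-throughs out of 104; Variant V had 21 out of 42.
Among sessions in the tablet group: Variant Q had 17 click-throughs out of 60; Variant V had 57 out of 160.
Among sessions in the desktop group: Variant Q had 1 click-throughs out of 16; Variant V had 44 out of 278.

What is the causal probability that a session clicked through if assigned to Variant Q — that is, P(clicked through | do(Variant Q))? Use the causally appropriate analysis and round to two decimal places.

0.33

The distribution of device type is itself part of what the variant does — it is an intermediate outcome. Holding it fixed would remove that part of the effect; the total effect is the pooled difference.
So P(outcome | do(Variant Q)) is just the pooled rate for Variant Q: 60/180 = 0.333.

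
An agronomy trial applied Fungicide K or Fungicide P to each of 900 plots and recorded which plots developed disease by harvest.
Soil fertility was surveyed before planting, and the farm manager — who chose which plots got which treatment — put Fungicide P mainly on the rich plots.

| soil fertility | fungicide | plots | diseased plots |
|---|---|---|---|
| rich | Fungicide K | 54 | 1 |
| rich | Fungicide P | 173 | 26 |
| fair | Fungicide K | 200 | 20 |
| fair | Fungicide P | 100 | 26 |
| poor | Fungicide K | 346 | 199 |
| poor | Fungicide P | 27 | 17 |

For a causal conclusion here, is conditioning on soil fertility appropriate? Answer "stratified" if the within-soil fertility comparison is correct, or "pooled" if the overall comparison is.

The stratified and pooled comparisons disagree (Fungicide K wins within each soil fertility; Fungicide P wins overall), so the answer turns on the causal role of soil fertility.
Since soil fertility is a pre-existing factor (not a product of the fungicide) and it affects the outcome on its own, it is a confounder. The stratified rates, not the pooled rate, identify the causal effect.
Within each level — rich: 1.9% vs 15.0%; fair: 10.0% vs 26.0%; poor: 57.5% vs 63.0% — Fungicide K is lower every time.

stratified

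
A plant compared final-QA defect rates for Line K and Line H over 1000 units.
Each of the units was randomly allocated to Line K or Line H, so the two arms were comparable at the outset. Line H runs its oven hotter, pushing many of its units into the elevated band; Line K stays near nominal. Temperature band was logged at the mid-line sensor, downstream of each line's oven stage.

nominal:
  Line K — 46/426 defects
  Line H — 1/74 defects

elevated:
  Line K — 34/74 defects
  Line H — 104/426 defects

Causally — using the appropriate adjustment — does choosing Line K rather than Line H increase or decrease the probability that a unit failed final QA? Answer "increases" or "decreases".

Within every in-process temperature band level Line H has the lower rate, yet pooled Line K does — Simpson's reversal.
In-process temperature band here is a post-treatment variable shaped by the line; conditioning on it would introduce bias rather than remove it. The overall comparison is the causal one.
Pooled: Line K 16.0% vs Line H 21.0%; Line K is lower overall.

decreases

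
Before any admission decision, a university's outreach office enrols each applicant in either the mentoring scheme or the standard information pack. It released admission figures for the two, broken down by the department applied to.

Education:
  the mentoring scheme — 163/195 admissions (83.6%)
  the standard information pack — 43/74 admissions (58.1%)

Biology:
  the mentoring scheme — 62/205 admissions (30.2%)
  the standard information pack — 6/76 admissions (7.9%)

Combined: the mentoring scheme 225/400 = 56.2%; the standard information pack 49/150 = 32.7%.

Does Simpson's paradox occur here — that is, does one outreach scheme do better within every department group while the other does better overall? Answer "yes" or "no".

no

Within each department level (Education 83.6% vs 58.1%; Biology 30.2% vs 7.9%), the mentoring scheme has the higher rate every time. Pooled: 56.2% vs 32.7% — the mentoring scheme has the higher rate overall. They agree.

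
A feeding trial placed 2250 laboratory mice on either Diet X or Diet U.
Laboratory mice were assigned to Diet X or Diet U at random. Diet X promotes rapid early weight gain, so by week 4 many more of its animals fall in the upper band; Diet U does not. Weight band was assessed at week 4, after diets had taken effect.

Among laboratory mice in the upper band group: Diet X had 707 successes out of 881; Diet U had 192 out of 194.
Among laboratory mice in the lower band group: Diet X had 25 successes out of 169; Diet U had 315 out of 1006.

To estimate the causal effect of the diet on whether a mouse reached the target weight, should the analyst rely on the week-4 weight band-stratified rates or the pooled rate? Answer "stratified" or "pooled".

pooled

Week-4 weight band here is a post-treatment variable shaped by the diet; conditioning on it would introduce bias rather than remove it. The overall comparison is the causal one.
Pooled: Diet X 69.7% vs Diet U 42.2%; Diet X is higher overall.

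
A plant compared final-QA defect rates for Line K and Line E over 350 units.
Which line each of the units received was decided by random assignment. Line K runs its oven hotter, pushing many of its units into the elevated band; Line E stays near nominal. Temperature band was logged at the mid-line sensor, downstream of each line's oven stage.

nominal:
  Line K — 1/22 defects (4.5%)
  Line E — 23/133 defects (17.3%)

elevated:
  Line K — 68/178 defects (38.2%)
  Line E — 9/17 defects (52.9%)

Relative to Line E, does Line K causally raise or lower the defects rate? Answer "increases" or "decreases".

Because the line influences in-process temperature band, in-process temperature band is a post-treatment mediator, not a confounder. Stratifying on it would bias the estimate; the causal effect is the crude pooled difference.
Pooled: Line K 34.5% vs Line E 21.3%; Line E is lower overall.

increases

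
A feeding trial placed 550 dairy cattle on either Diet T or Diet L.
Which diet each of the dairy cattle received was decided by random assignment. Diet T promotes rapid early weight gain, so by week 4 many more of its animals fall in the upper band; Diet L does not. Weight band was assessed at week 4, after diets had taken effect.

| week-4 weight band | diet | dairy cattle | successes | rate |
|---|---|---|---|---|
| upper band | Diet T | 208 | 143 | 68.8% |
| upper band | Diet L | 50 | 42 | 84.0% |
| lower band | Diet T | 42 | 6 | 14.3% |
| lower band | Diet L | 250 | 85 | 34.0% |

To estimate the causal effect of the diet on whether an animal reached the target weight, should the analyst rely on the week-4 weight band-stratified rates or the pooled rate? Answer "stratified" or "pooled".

Stratifying would compare diets among dairy cattle the diets themselves sorted into week-4 weight band groups — a form of selection on an intermediate. The unconditioned pooled rates give the total causal effect.
Pooled: Diet T 59.6% vs Diet L 42.3%; Diet T is higher overall.

pooled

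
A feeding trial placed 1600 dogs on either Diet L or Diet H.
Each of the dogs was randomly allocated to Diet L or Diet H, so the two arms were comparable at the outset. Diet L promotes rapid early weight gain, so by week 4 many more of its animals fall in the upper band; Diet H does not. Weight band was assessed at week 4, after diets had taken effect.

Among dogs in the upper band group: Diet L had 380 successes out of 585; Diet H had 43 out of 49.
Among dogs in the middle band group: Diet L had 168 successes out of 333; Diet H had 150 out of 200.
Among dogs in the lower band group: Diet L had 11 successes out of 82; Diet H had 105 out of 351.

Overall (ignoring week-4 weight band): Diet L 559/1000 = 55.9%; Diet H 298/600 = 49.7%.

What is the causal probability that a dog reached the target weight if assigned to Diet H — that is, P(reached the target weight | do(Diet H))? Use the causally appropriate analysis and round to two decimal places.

Within every week-4 weight band level Diet H has the higher rate, yet pooled Diet L does — Simpson's reversal.
Stratifying would compare diets among dogs the diets themselves sorted into week-4 weight band groups — a form of selection on an intermediate. The unconditioned pooled rates give the total causal effect.
So P(outcome | do(Diet H)) is just the pooled rate for Diet H: 298/600 = 0.497.

0.50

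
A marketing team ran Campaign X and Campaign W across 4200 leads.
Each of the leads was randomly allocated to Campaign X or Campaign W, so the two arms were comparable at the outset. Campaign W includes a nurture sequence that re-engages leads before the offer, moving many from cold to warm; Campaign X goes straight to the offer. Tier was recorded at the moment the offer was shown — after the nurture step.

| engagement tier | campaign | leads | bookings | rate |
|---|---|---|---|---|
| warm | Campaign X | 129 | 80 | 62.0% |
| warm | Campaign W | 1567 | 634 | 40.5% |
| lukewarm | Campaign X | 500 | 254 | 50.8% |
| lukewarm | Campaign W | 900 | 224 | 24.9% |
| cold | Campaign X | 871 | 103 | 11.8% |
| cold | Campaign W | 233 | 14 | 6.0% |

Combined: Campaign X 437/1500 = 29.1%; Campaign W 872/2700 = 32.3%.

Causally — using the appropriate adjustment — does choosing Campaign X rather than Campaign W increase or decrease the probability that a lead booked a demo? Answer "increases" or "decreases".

decreases

Because the campaign influences engagement tier, engagement tier is a post-treatment mediator, not a confounder. Stratifying on it would bias the estimate; the causal effect is the crude pooled difference.
Pooled: Campaign X 29.1% vs Campaign W 32.3%; Campaign W is higher overall.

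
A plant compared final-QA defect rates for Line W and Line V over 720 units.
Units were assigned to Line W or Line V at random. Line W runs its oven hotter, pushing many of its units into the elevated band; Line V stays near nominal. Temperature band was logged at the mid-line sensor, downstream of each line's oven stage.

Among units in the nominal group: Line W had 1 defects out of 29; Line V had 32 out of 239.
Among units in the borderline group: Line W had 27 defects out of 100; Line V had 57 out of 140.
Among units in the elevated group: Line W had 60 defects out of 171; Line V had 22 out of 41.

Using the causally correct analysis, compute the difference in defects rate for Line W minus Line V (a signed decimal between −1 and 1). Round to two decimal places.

The stratified and pooled comparisons disagree (Line W wins within each in-process temperature band; Line V wins overall), so the answer turns on the causal role of in-process temperature band.
Because the line influences in-process temperature band, in-process temperature band is a post-treatment mediator, not a confounder. Stratifying on it would bias the estimate; the causal effect is the crude pooled difference.
The causal difference is the pooled difference: 0.293 − 0.264 = +0.029.

+0.03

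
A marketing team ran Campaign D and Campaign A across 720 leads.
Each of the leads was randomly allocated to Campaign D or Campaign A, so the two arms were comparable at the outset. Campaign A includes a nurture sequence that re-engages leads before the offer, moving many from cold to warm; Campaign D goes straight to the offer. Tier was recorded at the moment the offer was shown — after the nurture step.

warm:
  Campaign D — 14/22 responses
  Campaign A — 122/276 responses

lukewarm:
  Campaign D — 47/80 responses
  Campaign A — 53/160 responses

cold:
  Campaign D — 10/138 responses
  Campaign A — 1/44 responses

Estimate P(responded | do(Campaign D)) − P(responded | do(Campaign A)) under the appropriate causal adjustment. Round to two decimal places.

-0.07

Engagement tier here is a post-treatment variable shaped by the campaign; conditioning on it would introduce bias rather than remove it. The overall comparison is the causal one.
The causal difference is the pooled difference: 0.296 − 0.367 = -0.071.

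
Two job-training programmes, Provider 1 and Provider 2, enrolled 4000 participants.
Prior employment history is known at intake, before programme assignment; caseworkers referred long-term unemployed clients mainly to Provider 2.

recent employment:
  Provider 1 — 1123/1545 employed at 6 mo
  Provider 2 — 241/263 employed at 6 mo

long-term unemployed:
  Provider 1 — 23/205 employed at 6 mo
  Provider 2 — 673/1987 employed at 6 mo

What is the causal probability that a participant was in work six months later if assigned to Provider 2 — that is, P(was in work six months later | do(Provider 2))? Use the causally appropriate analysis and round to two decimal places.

0.60

Prior employment history satisfies the back-door criterion: it is not a descendant of the programme, and it blocks the spurious path from programme to outcome. Adjusting for it (i.e., using the within-prior employment history rates) gives the causal effect.
Standardising Provider 2 to the population prior employment history mix: 0.452·241/263 + 0.548·673/1987 = 0.600.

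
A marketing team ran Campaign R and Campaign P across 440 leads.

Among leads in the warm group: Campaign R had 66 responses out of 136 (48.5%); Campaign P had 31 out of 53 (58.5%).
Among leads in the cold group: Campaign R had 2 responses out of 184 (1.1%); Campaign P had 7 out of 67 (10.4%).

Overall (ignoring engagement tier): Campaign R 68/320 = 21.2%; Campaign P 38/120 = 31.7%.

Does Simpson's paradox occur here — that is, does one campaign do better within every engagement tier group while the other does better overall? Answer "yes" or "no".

Within each engagement tier level (warm 48.5% vs 58.5%; cold 1.1% vs 10.4%), Campaign P has the higher rate every time. Pooled: 21.2% vs 31.7% — Campaign P has the higher rate overall. They agree.

no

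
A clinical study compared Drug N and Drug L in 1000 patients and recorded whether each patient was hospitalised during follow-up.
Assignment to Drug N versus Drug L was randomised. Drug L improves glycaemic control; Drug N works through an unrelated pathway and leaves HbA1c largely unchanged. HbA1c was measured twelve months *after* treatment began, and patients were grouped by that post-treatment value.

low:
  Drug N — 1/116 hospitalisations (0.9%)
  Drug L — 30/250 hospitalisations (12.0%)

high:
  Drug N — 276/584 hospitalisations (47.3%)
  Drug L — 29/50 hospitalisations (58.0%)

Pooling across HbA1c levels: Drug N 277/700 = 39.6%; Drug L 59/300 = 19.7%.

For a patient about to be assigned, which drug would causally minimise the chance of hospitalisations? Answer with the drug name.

Drug L

Drug N is lower inside every HbA1c stratum but Drug L is lower in aggregate. Whether to stratify depends on how HbA1c relates to the drug.
HbA1c here is a post-treatment variable shaped by the drug; conditioning on it would introduce bias rather than remove it. The overall comparison is the causal one.
Pooled: Drug N 39.6% vs Drug L 19.7%; Drug L is lower overall.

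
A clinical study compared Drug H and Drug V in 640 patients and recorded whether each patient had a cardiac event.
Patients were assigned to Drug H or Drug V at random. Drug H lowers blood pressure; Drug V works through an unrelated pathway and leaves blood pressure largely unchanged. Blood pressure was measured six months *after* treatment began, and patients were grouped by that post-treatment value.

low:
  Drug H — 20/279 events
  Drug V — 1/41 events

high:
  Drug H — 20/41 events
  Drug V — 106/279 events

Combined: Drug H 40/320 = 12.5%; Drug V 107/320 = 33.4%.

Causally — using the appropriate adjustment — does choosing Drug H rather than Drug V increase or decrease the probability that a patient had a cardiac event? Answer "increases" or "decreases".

decreases

The distribution of blood pressure is itself part of what the drug does — it is an intermediate outcome. Holding it fixed would remove that part of the effect; the total effect is the pooled difference.
Pooled: Drug H 12.5% vs Drug V 33.4%; Drug H is lower overall.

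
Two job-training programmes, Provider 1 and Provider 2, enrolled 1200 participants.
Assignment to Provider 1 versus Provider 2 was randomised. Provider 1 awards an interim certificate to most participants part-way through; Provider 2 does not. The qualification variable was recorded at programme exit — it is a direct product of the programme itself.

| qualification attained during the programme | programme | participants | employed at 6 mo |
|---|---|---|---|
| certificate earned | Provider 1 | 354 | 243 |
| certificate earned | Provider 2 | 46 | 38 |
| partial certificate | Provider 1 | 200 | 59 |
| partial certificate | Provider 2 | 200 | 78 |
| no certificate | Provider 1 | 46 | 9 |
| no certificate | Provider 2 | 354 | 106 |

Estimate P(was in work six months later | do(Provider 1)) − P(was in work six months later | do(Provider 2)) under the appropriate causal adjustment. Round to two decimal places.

+0.15

Qualification attained during the programme here is a post-treatment variable shaped by the programme; conditioning on it would introduce bias rather than remove it. The overall comparison is the causal one.
The causal difference is the pooled difference: 0.518 − 0.370 = +0.148.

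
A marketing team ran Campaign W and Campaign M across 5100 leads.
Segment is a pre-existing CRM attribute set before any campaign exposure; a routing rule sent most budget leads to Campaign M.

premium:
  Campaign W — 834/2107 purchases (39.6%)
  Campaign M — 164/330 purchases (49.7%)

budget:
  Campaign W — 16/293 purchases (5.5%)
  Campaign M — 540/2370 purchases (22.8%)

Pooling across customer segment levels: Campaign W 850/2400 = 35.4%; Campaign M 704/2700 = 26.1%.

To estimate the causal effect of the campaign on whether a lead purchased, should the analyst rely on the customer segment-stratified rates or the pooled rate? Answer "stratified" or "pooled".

Nothing the campaign does changes customer segment; the imbalance is an allocation artefact. With customer segment also predicting the outcome, the pooled figure is confounded, and the within-stratum comparison is the causal one.
Within each level — premium: 39.6% vs 49.7%; budget: 5.5% vs 22.8% — Campaign M is higher every time.

stratified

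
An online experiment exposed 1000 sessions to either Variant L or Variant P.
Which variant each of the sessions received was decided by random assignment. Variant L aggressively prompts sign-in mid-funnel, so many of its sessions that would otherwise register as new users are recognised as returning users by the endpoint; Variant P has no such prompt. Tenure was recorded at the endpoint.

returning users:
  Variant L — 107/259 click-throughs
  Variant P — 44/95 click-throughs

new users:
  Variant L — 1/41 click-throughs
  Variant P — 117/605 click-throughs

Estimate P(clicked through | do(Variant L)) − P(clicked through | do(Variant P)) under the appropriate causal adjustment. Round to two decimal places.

+0.13

User tenure is recorded after the variant and is itself shifted by it — it sits on the causal path from variant to outcome. Conditioning on a mediator would strip out part of the effect we want; the pooled comparison gives the total causal effect.
The causal difference is the pooled difference: 0.360 − 0.230 = +0.130.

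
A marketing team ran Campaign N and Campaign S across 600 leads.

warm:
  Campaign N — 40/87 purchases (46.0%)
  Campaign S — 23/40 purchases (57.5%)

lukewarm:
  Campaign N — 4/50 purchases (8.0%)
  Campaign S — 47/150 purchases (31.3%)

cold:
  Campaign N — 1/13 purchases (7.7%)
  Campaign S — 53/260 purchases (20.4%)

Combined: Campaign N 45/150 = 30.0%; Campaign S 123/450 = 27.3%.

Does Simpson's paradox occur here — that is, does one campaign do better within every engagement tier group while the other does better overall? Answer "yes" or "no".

yes

Within each engagement tier level (warm 46.0% vs 57.5%; lukewarm 8.0% vs 31.3%; cold 7.7% vs 20.4%), Campaign S has the higher rate every time. Pooled: 30.0% vs 27.3% — Campaign N has the higher rate overall. The two comparisons disagree.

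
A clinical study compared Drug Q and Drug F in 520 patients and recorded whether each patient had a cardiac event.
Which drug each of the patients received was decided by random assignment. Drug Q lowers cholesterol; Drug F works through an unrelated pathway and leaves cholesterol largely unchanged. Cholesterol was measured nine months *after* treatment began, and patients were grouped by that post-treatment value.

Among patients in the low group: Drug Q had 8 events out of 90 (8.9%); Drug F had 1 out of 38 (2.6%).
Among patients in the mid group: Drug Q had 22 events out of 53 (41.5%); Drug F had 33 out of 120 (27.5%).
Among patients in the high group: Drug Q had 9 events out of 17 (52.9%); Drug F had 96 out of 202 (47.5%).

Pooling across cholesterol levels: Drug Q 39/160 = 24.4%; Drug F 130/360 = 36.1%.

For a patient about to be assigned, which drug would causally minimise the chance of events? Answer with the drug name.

Drug Q

Cholesterol is downstream of the drug. One should not condition on a consequence of treatment, so the overall rates are the right comparison.
Pooled: Drug Q 24.4% vs Drug F 36.1%; Drug Q is lower overall.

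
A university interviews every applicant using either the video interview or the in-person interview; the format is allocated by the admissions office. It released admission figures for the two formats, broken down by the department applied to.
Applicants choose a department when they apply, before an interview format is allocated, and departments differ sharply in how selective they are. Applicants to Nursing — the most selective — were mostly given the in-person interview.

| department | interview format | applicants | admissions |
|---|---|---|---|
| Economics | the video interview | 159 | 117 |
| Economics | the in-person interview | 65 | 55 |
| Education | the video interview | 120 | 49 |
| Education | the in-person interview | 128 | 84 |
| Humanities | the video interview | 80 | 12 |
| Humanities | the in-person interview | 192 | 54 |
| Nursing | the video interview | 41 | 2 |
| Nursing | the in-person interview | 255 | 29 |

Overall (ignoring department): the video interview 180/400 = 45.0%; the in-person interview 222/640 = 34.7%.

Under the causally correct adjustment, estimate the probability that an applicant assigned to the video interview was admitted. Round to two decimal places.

The stratified and pooled comparisons disagree (the in-person interview wins within each department; the video interview wins overall), so the answer turns on the causal role of department.
Nothing the interview format does changes department; the imbalance is an allocation artefact. With department also predicting the outcome, the pooled figure is confounded, and the within-stratum comparison is the causal one.
Standardising the video interview to the population department mix: 0.215·117/159 + 0.238·49/120 + 0.262·12/80 + 0.285·2/41 = 0.309.

0.31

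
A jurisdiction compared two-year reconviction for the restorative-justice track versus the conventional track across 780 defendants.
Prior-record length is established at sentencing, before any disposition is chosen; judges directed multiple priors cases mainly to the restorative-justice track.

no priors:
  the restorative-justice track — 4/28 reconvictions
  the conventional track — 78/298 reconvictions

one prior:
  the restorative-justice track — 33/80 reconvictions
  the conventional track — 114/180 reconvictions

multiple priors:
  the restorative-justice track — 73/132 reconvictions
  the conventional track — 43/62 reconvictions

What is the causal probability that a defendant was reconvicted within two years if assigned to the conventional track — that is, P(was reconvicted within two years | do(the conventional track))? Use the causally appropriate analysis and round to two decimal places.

the restorative-justice track is lower inside every prior-record length stratum but the conventional track is lower in aggregate. Whether to stratify depends on how prior-record length relates to the disposition.
Nothing the disposition does changes prior-record length; the imbalance is an allocation artefact. With prior-record length also predicting the outcome, the pooled figure is confounded, and the within-stratum comparison is the causal one.
Standardising the conventional track to the population prior-record length mix: 0.418·78/298 + 0.333·114/180 + 0.249·43/62 = 0.493.

0.49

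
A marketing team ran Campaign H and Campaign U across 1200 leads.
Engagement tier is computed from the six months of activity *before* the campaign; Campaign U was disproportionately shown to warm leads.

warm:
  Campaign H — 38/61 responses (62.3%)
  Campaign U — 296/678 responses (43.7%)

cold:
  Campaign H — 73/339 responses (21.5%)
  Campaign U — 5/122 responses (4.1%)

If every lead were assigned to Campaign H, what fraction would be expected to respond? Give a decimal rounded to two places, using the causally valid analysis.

0.47

The engagement tier-specific comparison favours Campaign H throughout, but the pooled figures favour Campaign U. The question is whether to condition on engagement tier.
The imbalance in engagement tier arose from how leads were allocated, not from anything the campaign did; and engagement tier independently affects the outcome. The pooled gap is confounded — condition on engagement tier.
Standardising Campaign H to the population engagement tier mix: 0.616·38/61 + 0.384·73/339 = 0.466.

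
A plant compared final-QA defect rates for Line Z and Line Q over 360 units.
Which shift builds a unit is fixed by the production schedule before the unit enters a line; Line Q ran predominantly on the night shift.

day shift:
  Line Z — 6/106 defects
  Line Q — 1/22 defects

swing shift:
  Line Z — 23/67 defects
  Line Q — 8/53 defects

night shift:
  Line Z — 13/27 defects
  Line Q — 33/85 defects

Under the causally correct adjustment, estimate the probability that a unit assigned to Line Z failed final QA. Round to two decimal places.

0.28

The stratified and pooled comparisons disagree (Line Q wins within each shift; Line Z wins overall), so the answer turns on the causal role of shift.
The imbalance in shift arose from how units were allocated, not from anything the line did; and shift independently affects the outcome. The pooled gap is confounded — condition on shift.
Standardising Line Z to the population shift mix: 0.356·6/106 + 0.333·23/67 + 0.311·13/27 = 0.284.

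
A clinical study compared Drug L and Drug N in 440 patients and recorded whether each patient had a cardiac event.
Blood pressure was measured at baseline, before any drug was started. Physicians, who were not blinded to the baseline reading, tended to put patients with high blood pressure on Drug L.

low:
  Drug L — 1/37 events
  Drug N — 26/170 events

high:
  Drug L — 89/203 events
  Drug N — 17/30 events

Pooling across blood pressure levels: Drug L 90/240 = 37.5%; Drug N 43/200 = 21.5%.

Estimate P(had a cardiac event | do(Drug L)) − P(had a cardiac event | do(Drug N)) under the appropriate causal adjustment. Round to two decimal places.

-0.13

Drug L is lower inside every blood pressure stratum but Drug N is lower in aggregate. Whether to stratify depends on how blood pressure relates to the drug.
Blood pressure satisfies the back-door criterion: it is not a descendant of the drug, and it blocks the spurious path from drug to outcome. Adjusting for it (i.e., using the within-blood pressure rates) gives the causal effect.
Adjusting over the population distribution of blood pressure: 0.470·(0.027−0.153) + 0.530·(0.438−0.567) = -0.127.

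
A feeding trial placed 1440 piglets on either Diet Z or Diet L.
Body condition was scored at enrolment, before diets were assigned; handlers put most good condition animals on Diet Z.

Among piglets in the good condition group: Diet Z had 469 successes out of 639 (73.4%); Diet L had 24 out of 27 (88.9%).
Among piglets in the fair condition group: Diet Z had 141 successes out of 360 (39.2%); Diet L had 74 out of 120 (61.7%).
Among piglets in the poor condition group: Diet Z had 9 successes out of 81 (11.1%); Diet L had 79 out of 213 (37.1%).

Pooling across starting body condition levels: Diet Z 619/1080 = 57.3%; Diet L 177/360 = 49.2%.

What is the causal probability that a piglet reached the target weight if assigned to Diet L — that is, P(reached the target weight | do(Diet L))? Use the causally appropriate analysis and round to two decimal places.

The imbalance in starting body condition arose from how piglets were allocated, not from anything the diet did; and starting body condition independently affects the outcome. The pooled gap is confounded — condition on starting body condition.
Standardising Diet L to the population starting body condition mix: 0.463·24/27 + 0.333·74/120 + 0.204·79/213 = 0.692.

0.69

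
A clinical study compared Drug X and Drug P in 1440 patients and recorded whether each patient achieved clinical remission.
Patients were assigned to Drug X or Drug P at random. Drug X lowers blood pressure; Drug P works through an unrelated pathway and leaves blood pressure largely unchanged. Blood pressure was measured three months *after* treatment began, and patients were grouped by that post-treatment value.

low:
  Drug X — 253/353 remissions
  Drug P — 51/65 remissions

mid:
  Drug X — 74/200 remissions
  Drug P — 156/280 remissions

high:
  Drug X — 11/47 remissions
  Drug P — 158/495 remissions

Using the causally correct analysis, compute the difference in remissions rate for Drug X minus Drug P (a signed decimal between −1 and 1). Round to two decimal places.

Blood pressure is recorded after the drug and is itself shifted by it — it sits on the causal path from drug to outcome. Conditioning on a mediator would strip out part of the effect we want; the pooled comparison gives the total causal effect.
The causal difference is the pooled difference: 0.563 − 0.435 = +0.129.

+0.13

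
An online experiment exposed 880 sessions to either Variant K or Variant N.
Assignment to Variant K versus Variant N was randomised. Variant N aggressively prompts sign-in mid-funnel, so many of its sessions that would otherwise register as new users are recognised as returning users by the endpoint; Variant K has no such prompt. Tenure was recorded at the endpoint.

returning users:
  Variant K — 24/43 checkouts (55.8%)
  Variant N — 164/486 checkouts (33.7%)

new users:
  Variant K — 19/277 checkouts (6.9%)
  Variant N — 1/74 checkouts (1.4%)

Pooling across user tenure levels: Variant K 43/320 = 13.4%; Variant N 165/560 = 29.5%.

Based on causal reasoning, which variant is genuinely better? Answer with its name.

The distribution of user tenure is itself part of what the variant does — it is an intermediate outcome. Holding it fixed would remove that part of the effect; the total effect is the pooled difference.
Pooled: Variant K 13.4% vs Variant N 29.5%; Variant N is higher overall.

Variant N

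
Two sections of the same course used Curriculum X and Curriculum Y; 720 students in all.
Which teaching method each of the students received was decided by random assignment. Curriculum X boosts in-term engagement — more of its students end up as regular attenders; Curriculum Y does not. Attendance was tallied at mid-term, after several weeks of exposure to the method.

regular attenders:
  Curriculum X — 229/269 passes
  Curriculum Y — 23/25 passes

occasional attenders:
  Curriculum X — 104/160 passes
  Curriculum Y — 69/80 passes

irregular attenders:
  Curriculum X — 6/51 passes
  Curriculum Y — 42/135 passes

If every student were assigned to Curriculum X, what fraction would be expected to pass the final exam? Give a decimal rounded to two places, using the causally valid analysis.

Within every mid-term attendance level Curriculum Y has the higher rate, yet pooled Curriculum X does — Simpson's reversal.
Mid-term attendance is recorded after the teaching method and is itself shifted by it — it sits on the causal path from teaching method to outcome. Conditioning on a mediator would strip out part of the effect we want; the pooled comparison gives the total causal effect.
So P(outcome | do(Curriculum X)) is just the pooled rate for Curriculum X: 339/480 = 0.706.

0.71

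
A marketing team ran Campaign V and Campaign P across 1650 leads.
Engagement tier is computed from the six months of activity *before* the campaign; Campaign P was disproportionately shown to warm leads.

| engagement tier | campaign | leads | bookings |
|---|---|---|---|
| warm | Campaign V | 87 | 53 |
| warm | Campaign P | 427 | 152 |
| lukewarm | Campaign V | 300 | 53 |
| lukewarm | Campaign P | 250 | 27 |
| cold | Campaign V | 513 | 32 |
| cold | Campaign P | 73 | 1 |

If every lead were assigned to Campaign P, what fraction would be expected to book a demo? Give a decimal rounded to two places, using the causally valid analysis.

0.15

Campaign V is higher inside every engagement tier stratum but Campaign P is higher in aggregate. Whether to stratify depends on how engagement tier relates to the campaign.
Since engagement tier is a pre-existing factor (not a product of the campaign) and it affects the outcome on its own, it is a confounder. The stratified rates, not the pooled rate, identify the causal effect.
Standardising Campaign P to the population engagement tier mix: 0.312·152/427 + 0.333·27/250 + 0.355·1/73 = 0.152.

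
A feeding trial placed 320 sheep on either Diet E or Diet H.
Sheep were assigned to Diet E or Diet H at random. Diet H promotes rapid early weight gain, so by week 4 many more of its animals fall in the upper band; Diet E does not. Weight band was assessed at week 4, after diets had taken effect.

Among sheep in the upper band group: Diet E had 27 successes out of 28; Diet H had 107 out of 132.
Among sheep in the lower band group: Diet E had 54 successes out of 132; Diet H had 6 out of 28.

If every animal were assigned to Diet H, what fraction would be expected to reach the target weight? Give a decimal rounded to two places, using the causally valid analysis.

Week-4 weight band here is a post-treatment variable shaped by the diet; conditioning on it would introduce bias rather than remove it. The overall comparison is the causal one.
So P(outcome | do(Diet H)) is just the pooled rate for Diet H: 113/160 = 0.706.

0.71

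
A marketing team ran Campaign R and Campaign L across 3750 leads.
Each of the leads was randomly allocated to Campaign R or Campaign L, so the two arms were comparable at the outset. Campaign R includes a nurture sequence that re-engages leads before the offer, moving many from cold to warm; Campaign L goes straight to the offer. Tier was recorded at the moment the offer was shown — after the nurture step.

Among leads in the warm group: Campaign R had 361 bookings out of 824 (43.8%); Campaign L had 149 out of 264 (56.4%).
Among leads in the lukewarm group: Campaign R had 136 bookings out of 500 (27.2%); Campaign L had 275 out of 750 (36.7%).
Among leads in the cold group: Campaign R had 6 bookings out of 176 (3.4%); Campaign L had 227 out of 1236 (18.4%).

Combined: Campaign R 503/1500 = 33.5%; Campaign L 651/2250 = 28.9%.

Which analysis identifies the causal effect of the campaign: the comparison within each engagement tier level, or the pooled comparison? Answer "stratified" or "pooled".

pooled

Engagement tier is downstream of the campaign. One should not condition on a consequence of treatment, so the overall rates are the right comparison.
Pooled: Campaign R 33.5% vs Campaign L 28.9%; Campaign R is higher overall.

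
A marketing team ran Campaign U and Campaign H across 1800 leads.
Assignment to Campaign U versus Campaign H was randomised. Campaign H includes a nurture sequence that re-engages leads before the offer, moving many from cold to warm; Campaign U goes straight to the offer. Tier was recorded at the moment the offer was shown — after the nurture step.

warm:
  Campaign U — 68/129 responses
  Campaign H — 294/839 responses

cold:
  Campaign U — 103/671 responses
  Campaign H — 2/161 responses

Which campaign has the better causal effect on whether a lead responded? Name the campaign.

Engagement tier here is a post-treatment variable shaped by the campaign; conditioning on it would introduce bias rather than remove it. The overall comparison is the causal one.
Pooled: Campaign U 21.4% vs Campaign H 29.6%; Campaign H is higher overall.

Campaign H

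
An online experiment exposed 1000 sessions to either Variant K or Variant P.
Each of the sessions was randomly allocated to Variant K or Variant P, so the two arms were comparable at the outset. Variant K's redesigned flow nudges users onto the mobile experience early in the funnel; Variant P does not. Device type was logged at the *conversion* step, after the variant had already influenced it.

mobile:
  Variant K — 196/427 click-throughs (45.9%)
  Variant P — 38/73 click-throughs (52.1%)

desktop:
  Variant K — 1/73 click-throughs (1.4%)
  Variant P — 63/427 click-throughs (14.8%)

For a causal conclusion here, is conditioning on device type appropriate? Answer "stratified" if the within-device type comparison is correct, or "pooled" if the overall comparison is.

Device type here is a post-treatment variable shaped by the variant; conditioning on it would introduce bias rather than remove it. The overall comparison is the causal one.
Pooled: Variant K 39.4% vs Variant P 20.2%; Variant K is higher overall.

pooled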